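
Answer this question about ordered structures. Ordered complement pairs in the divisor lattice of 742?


Complement pair (a,b): a meet b = bottom, a join b = top.
Here: gcd(a,b)=1 and lcm(a,b)=742, i.e. a*b=742 with a,b coprime.
Pairs found: (1,742), (2,371), (7,106), (14,53), ... (4 more)
Total ordered pairs: 8


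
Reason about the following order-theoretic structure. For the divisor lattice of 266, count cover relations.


A cover relation a -< b holds when a < b with no c strictly between.
Cover relations:
  1 -< 2
  1 -< 7
  1 -< 19
  2 -< 14
  2 -< 38
  7 -< 14
  7 -< 133
  14 -< 266
  ...4 more
Total: 12


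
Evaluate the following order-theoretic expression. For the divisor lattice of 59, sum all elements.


sigma(n) = sum of divisors.
Divisors of 59: [1, 59]
Sum = 60


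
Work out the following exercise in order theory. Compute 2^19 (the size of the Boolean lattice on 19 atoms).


Power set = 2^n.
2^19 = 524288


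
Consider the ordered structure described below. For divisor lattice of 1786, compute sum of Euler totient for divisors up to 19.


Divisors of 1786 up to 19: [1, 2, 19]
phi values: [1, 1, 18]
Sum = 20


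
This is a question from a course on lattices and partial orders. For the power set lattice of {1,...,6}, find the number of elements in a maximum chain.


A chain is a totally ordered subset; we count the number of elements in a maximum chain.
Compute, for each element x, the size of the longest chain ending at x:
  {}: 1
  {1}: 2
  {2}: 2
  {3}: 2
  {4}: 2
  {5}: 2
  ...
A maximum chain: {} < {1} < {1,2} < {1,2,3} < {1,2,3,4} < {1,2,3,4,5} < {1,2,3,4,5,6}
Number of elements in the longest chain: 7


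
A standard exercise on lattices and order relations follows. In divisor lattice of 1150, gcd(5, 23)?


Meet=gcd.
gcd(5,23)=1


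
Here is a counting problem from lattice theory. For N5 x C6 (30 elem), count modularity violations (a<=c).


Modular law: if a <= c then a v (b ^ c) = (a v b) ^ c.
Check all triples (a,b,c) with a <= c among 30 elements.
  e.g. a=(a,0), b=(c,0), c=(b,0): lhs=(a,0) != rhs=(b,0)
  e.g. a=(a,0), b=(c,1), c=(b,0): lhs=(a,0) != rhs=(b,0)
Total violating triples: 126


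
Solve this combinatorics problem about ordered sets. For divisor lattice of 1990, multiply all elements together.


Divisors of 1990: [1, 2, 5, 10, 199, 398, 995, 1990]
Product = n^(d(n)/2) = 1990^(8/2)
Product = 15682392010000


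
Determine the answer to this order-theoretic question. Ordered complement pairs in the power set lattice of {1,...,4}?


Complement pair (a,b): a meet b = bottom, a join b = top.
Here: A intersect B = {} and A union B = {1,...,4}.
Pairs found: ({},{1,2,3,4}), ({1},{2,3,4}), ({2},{1,3,4}), ({3},{1,2,4}), ... (12 more)
Total ordered pairs: 16


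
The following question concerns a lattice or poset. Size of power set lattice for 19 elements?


Power set = 2^n.
2^19 = 524288


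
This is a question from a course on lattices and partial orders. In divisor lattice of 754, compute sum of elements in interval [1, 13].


Interval [1,13] in divisors of 754: [1, 13]
Sum = 14


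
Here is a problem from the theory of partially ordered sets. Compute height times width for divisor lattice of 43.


Height = length of longest chain minus 1; width = size of largest antichain.
A maximum chain: 1 | 43  (height 1).
A maximum antichain: {1}  (width 1).
Product = 1 * 1 = 1


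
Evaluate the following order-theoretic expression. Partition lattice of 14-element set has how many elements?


B(n) = number of set partitions of an n-element set.
B(n) satisfies the recurrence: B(n+1) = sum_k C(n,k)*B(k).
B(14) = 190899322


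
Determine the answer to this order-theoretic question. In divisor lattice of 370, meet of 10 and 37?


In a divisor lattice, meet = gcd (greatest common divisor).
By Euclidean algorithm or factoring: gcd(10,37) = 1


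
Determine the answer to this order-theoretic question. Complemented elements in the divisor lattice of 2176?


An element a is complemented if some b has a meet b = bottom, a join b = top.
a is complemented iff gcd(a, n/a)=1, i.e. a is a unitary divisor of 2176.
Complemented elements: 1, 17, 128, 2176
Count: 4


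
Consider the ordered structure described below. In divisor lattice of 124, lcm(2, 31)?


Join=lcm.
gcd(2,31)=1
lcm=62


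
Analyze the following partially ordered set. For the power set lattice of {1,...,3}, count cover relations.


A cover relation a -< b holds when a < b with no c strictly between.
Cover relations:
  {} -< {1}
  {} -< {2}
  {} -< {3}
  {1} -< {1,2}
  {1} -< {1,3}
  {2} -< {1,2}
  {2} -< {2,3}
  {3} -< {1,3}
  ...4 more
Total: 12


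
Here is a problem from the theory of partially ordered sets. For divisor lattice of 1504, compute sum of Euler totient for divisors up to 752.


Divisors of 1504 up to 752: [1, 2, 4, 8, 16, 32, 47, 94, 188, 376, 752]
phi values: [1, 1, 2, 4, 8, 16, 46, 46, 92, 184, 368]
Sum = 768


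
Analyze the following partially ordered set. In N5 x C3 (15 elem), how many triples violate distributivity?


Distributive law: a ^ (b v c) = (a ^ b) v (a ^ c).
Check all 15^3 = 3375 ordered triples (a,b,c).
  e.g. a=(b,0), b=(a,0), c=(c,0): lhs=(b,0) != rhs=(a,0)
  e.g. a=(b,0), b=(a,0), c=(c,1): lhs=(b,0) != rhs=(a,0)
Total violating triples: 54


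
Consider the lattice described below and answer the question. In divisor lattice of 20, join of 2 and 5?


In a divisor lattice, join = lcm (least common multiple).
gcd(2,5) = 1
lcm(2,5) = 2*5/gcd = 10/1 = 10


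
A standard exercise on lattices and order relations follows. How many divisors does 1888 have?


Divisors of 1888: [1, 2, 4, 8, 16, 32, 59, 118, 236, 472, 944, 1888]
Count: 12


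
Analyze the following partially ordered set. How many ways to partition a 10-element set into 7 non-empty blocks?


S(n,k) = k*S(n-1,k) + S(n-1,k-1).
S(9,7) = 462, S(9,6) = 2646
S(10,7) = 7*462 + 2646 = 3234 + 2646
S(10,7) = 5880


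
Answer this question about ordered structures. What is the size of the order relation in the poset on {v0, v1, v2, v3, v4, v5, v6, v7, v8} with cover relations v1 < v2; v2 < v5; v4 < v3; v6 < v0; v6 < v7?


The order relation is {(a,b) : a <= b}, reflexive so it includes (a,a).
Examples: (v0,v0), (v1,v1), (v1,v2), (v1,v5), (v2,v2), ...
Total ordered pairs: 15


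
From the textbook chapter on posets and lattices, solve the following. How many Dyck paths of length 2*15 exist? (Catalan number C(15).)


C(n) = C(2n, n) / (n+1).
C(30, 15) = 155117520
C(15) = 155117520 / 16 = 9694845


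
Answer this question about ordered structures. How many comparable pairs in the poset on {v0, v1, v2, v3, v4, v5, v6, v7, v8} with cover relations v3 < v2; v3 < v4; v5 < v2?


A comparable pair {a,b} has a < b or b < a in the order.
Count unordered pairs where one element is strictly below the other.
Examples: {v2,v3}, {v2,v5}, {v3,v4}
Total comparable pairs: 3


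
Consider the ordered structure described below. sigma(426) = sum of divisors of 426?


sigma(n) = sum of divisors.
Divisors of 426: [1, 2, 3, 6, 71, 142, 213, 426]
Sum = 864


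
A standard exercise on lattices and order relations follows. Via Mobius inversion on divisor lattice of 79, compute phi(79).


phi(n) = n * prod_{p|n} (1 - 1/p).
Prime divisors of 79: [79]
phi(79) = 79 * (1 - 1/79)
phi(79) = 78


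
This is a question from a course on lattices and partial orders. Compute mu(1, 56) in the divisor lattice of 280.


In a divisor lattice, mu(a,b) = mu(b/a) where mu is the classical Mobius function.
b/a = 56/1 = 56
Prime factorization of 56: primes [2, 7]
56 is not squarefree, so mu(56) = 0


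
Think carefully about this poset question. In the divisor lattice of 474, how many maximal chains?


A maximal chain goes from the minimum element to a maximal element via cover relations.
Counting all min-to-max paths in the cover graph.
Total maximal chains: 6


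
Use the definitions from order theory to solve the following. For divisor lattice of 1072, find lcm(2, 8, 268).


In a divisor lattice, join = lcm (least common multiple).
Compute lcm iteratively: start with first element, then lcm(current, next).
Elements: [2, 8, 268]
lcm(2,8) = 8
lcm(8,268) = 536
Final lcm = 536


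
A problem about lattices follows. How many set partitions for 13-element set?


B(n) = number of set partitions of an n-element set.
B(n) satisfies the recurrence: B(n+1) = sum_k C(n,k)*B(k).
B(13) = 27644437


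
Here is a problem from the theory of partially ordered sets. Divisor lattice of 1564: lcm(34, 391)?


Join=lcm.
gcd(34,391)=17
lcm=782


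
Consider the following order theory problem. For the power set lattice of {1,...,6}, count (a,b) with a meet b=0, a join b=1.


Complement pair (a,b): a meet b = bottom, a join b = top.
Here: A intersect B = {} and A union B = {1,...,6}.
Pairs found: ({},{1,2,3,4,5,6}), ({1},{2,3,4,5,6}), ({2},{1,3,4,5,6}), ({3},{1,2,4,5,6}), ... (60 more)
Total ordered pairs: 64


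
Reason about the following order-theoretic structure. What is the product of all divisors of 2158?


Divisors of 2158: [1, 2, 13, 26, 83, 166, 1079, 2158]
Product = n^(d(n)/2) = 2158^(8/2)
Product = 21687313697296


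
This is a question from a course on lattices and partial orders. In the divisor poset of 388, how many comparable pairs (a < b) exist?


A comparable pair {a,b} has a < b or b < a in the order.
Count unordered pairs where one element is strictly below the other.
Examples: {1,2}, {1,4}, {1,97}, {1,194}, ...
Total comparable pairs: 12


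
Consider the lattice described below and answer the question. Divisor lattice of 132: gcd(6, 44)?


Meet=gcd.
gcd(6,44)=2


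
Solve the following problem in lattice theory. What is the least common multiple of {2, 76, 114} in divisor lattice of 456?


In a divisor lattice, join = lcm (least common multiple).
Compute lcm iteratively: start with first element, then lcm(current, next).
Elements: [2, 76, 114]
lcm(2,76) = 76
lcm(76,114) = 228
Final lcm = 228


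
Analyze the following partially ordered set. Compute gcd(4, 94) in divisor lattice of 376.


In a divisor lattice, meet = gcd (greatest common divisor).
By Euclidean algorithm or factoring: gcd(4,94) = 2


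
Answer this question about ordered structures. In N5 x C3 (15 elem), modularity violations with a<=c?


Modular law: if a <= c then a v (b ^ c) = (a v b) ^ c.
Check all triples (a,b,c) with a <= c among 15 elements.
  e.g. a=(a,0), b=(c,0), c=(b,0): lhs=(a,0) != rhs=(b,0)
  e.g. a=(a,0), b=(c,1), c=(b,0): lhs=(a,0) != rhs=(b,0)
Total violating triples: 18


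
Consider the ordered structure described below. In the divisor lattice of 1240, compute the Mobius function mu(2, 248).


In a divisor lattice, mu(a,b) = mu(b/a) where mu is the classical Mobius function.
b/a = 248/2 = 124
Prime factorization of 124: primes [2, 31]
124 is not squarefree, so mu(124) = 0


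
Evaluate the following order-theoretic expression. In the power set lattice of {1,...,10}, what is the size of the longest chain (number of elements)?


A chain is a totally ordered subset; we count the number of elements in a maximum chain.
Compute, for each element x, the size of the longest chain ending at x:
  {}: 1
  {1}: 2
  {2}: 2
  {3}: 2
  {4}: 2
  {5}: 2
  ...
A maximum chain: {} < {1} < {1,2} < {1,2,3} < {1,2,3,4} < {1,2,3,4,5} < {1,2,3,4,5,6} < {1,2,3,4,5,6,7} < {1,2,3,4,5,6,7,8} < {1,2,3,4,5,6,7,8,9} < {1,2,3,4,5,6,7,8,9,10}
Number of elements in the longest chain: 11


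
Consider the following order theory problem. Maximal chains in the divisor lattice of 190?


A maximal chain goes from the minimum element to a maximal element via cover relations.
Counting all min-to-max paths in the cover graph.
Total maximal chains: 6


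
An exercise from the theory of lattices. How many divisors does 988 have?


Divisors of 988: [1, 2, 4, 13, 19, 26, 38, 52, 76, 247, 494, 988]
Count: 12


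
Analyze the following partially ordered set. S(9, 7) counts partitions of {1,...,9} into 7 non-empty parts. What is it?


S(n,k) = k*S(n-1,k) + S(n-1,k-1).
S(8,7) = 28, S(8,6) = 266
S(9,7) = 7*28 + 266 = 196 + 266
S(9,7) = 462


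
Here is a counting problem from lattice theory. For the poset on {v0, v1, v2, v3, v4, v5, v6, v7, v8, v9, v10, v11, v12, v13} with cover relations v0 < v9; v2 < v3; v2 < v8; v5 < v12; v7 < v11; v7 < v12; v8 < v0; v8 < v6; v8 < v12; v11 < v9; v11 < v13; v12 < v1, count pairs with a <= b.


The order relation is {(a,b) : a <= b}, reflexive so it includes (a,a).
Examples: (v0,v0), (v0,v9), (v1,v1), (v10,v10), (v11,v11), ...
Total ordered pairs: 37


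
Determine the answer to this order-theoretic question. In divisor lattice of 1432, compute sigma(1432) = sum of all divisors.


sigma(n) = sum of divisors.
Divisors of 1432: [1, 2, 4, 8, 179, 358, 716, 1432]
Sum = 2700


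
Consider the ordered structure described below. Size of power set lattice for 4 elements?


Power set = 2^n.
2^4 = 16


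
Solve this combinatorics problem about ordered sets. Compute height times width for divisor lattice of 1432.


Height = length of longest chain minus 1; width = size of largest antichain.
A maximum chain: 1 | 179 | 358 | 716 | 1432  (height 4).
A maximum antichain: {2, 179}  (width 2).
Product = 4 * 2 = 8


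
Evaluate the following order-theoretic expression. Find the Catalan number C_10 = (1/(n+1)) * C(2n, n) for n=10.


C(n) = C(2n, n) / (n+1).
C(20, 10) = 184756
C(10) = 184756 / 11 = 16796


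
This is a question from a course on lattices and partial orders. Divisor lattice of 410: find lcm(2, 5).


In a divisor lattice, join = lcm (least common multiple).
gcd(2,5) = 1
lcm(2,5) = 2*5/gcd = 10/1 = 10


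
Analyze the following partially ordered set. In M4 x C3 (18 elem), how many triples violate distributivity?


Distributive law: a ^ (b v c) = (a ^ b) v (a ^ c).
Check all 18^3 = 5832 ordered triples (a,b,c).
  e.g. a=(a1,0), b=(a2,0), c=(a3,0): lhs=(a1,0) != rhs=(0,0)
  e.g. a=(a1,0), b=(a2,0), c=(a3,1): lhs=(a1,0) != rhs=(0,0)
Total violating triples: 648


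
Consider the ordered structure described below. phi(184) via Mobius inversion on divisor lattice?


phi(n) = n * prod_{p|n} (1 - 1/p).
Prime divisors of 184: [2, 23]
phi(184) = 184 * (1 - 1/2) * (1 - 1/23)
phi(184) = 88


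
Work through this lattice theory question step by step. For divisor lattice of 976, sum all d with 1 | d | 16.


Interval [1,16] in divisors of 976: [1, 2, 4, 8, 16]
Sum = 31


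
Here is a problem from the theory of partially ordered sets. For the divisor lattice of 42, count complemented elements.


An element a is complemented if some b has a meet b = bottom, a join b = top.
a is complemented iff gcd(a, n/a)=1, i.e. a is a unitary divisor of 42.
Complemented elements: 1, 2, 3, 6, 7, 14, ... (2 more)
Count: 8


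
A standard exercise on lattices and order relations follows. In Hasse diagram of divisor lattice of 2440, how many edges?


A cover relation a -< b holds when a < b with no c strictly between.
Cover relations:
  1 -< 2
  1 -< 5
  1 -< 61
  2 -< 4
  2 -< 10
  2 -< 122
  4 -< 8
  4 -< 20
  ...20 more
Total: 28


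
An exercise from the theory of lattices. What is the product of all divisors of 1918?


Divisors of 1918: [1, 2, 7, 14, 137, 274, 959, 1918]
Product = n^(d(n)/2) = 1918^(8/2)
Product = 13533010268176


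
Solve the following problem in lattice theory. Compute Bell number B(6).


B(n) = number of set partitions of an n-element set.
B(n) satisfies the recurrence: B(n+1) = sum_k C(n,k)*B(k).
B(6) = 203


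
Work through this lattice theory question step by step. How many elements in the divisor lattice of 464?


Divisors of 464: [1, 2, 4, 8, 16, 29, 58, 116, 232, 464]
Count: 10


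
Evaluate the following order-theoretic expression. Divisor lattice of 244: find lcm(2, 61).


In a divisor lattice, join = lcm (least common multiple).
gcd(2,61) = 1
lcm(2,61) = 2*61/gcd = 122/1 = 122


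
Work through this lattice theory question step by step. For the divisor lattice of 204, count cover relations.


A cover relation a -< b holds when a < b with no c strictly between.
Cover relations:
  1 -< 2
  1 -< 3
  1 -< 17
  2 -< 4
  2 -< 6
  2 -< 34
  3 -< 6
  3 -< 51
  ...12 more
Total: 20


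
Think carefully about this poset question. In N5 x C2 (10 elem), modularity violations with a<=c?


Modular law: if a <= c then a v (b ^ c) = (a v b) ^ c.
Check all triples (a,b,c) with a <= c among 10 elements.
  e.g. a=(a,0), b=(c,0), c=(b,0): lhs=(a,0) != rhs=(b,0)
  e.g. a=(a,0), b=(c,1), c=(b,0): lhs=(a,0) != rhs=(b,0)
Total violating triples: 6


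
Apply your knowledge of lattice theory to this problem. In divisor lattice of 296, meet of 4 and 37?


In a divisor lattice, meet = gcd (greatest common divisor).
By Euclidean algorithm or factoring: gcd(4,37) = 1


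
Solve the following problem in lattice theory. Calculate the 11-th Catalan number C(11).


C(n) = C(2n, n) / (n+1).
C(22, 11) = 705432
C(11) = 705432 / 12 = 58786


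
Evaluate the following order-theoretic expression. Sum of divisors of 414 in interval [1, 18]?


Interval [1,18] in divisors of 414: [1, 2, 3, 6, 9, 18]
Sum = 39


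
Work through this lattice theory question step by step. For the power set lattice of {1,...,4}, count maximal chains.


A maximal chain goes from the minimum element to a maximal element via cover relations.
Counting all min-to-max paths in the cover graph.
Total maximal chains: 24


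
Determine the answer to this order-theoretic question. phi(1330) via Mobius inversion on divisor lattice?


phi(n) = n * prod_{p|n} (1 - 1/p).
Prime divisors of 1330: [2, 5, 7, 19]
phi(1330) = 1330 * (1 - 1/2) * (1 - 1/5) * (1 - 1/7) * (1 - 1/19)
phi(1330) = 432


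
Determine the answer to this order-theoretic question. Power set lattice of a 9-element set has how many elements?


Power set = 2^n.
2^9 = 512


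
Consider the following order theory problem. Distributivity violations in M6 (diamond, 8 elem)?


Distributive law: a ^ (b v c) = (a ^ b) v (a ^ c).
Check all 8^3 = 512 ordered triples (a,b,c).
  e.g. a=a1, b=a2, c=a3: lhs=a1 != rhs=0
  e.g. a=a1, b=a2, c=a4: lhs=a1 != rhs=0
Total violating triples: 120


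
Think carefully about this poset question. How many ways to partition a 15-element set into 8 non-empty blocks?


S(n,k) = k*S(n-1,k) + S(n-1,k-1).
S(14,8) = 20912320, S(14,7) = 49329280
S(15,8) = 8*20912320 + 49329280 = 167298560 + 49329280
S(15,8) = 216627840


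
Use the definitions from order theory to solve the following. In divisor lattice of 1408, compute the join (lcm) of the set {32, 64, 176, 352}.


In a divisor lattice, join = lcm (least common multiple).
Compute lcm iteratively: start with first element, then lcm(current, next).
Elements: [32, 64, 176, 352]
lcm(32,64) = 64
lcm(64,176) = 704
lcm(704,352) = 704
Final lcm = 704


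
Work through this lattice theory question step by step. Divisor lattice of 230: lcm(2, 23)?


Join=lcm.
gcd(2,23)=1
lcm=46


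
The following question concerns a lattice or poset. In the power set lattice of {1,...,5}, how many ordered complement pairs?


Complement pair (a,b): a meet b = bottom, a join b = top.
Here: A intersect B = {} and A union B = {1,...,5}.
Pairs found: ({},{1,2,3,4,5}), ({1},{2,3,4,5}), ({2},{1,3,4,5}), ({3},{1,2,4,5}), ... (28 more)
Total ordered pairs: 32


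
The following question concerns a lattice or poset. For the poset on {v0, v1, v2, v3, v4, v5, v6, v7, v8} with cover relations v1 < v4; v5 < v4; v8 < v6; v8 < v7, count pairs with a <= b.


The order relation is {(a,b) : a <= b}, reflexive so it includes (a,a).
Examples: (v0,v0), (v1,v1), (v1,v4), (v2,v2), (v3,v3), ...
Total ordered pairs: 13


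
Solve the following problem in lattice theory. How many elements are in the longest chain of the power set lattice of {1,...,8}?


A chain is a totally ordered subset; we count the number of elements in a maximum chain.
Compute, for each element x, the size of the longest chain ending at x:
  {}: 1
  {1}: 2
  {2}: 2
  {3}: 2
  {4}: 2
  {5}: 2
  ...
A maximum chain: {} < {1} < {1,2} < {1,2,3} < {1,2,3,4} < {1,2,3,4,5} < {1,2,3,4,5,6} < {1,2,3,4,5,6,7} < {1,2,3,4,5,6,7,8}
Number of elements in the longest chain: 9


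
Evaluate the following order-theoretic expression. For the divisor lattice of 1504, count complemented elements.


An element a is complemented if some b has a meet b = bottom, a join b = top.
a is complemented iff gcd(a, n/a)=1, i.e. a is a unitary divisor of 1504.
Complemented elements: 1, 32, 47, 1504
Count: 4


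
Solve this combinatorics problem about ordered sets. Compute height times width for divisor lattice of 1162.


Height = length of longest chain minus 1; width = size of largest antichain.
A maximum chain: 1 | 83 | 581 | 1162  (height 3).
A maximum antichain: {2, 7, 83}  (width 3).
Product = 3 * 3 = 9


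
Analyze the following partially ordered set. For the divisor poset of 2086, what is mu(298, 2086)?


In a divisor lattice, mu(a,b) = mu(b/a) where mu is the classical Mobius function.
b/a = 2086/298 = 7
Prime factorization of 7: primes [7]
7 is squarefree with 1 prime factor(s), so mu(7) = (-1)^1 = -1


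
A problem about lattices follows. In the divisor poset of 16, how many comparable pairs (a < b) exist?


A comparable pair {a,b} has a < b or b < a in the order.
Count unordered pairs where one element is strictly below the other.
Examples: {1,2}, {1,4}, {1,8}, {1,16}, ...
Total comparable pairs: 10


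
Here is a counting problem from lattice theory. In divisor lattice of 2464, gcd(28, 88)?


Meet=gcd.
gcd(28,88)=4


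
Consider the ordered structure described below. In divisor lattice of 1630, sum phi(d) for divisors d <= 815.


Divisors of 1630 up to 815: [1, 2, 5, 10, 163, 326, 815]
phi values: [1, 1, 4, 4, 162, 162, 648]
Sum = 982


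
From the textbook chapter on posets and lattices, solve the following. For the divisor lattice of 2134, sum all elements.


sigma(n) = sum of divisors.
Divisors of 2134: [1, 2, 11, 22, 97, 194, 1067, 2134]
Sum = 3528


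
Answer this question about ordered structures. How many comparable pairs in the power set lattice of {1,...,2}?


A comparable pair {a,b} has a < b or b < a in the order.
Count unordered pairs where one element is strictly below the other.
Examples: {{},{1}}, {{},{2}}, {{},{1,2}}, {{1},{1,2}}, ...
Total comparable pairs: 5


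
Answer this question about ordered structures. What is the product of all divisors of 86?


Divisors of 86: [1, 2, 43, 86]
Product = n^(d(n)/2) = 86^(4/2)
Product = 7396


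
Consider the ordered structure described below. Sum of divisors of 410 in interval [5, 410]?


Interval [5,410] in divisors of 410: [5, 10, 205, 410]
Sum = 630


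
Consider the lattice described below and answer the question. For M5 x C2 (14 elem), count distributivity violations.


Distributive law: a ^ (b v c) = (a ^ b) v (a ^ c).
Check all 14^3 = 2744 ordered triples (a,b,c).
  e.g. a=(a1,0), b=(a2,0), c=(a3,0): lhs=(a1,0) != rhs=(0,0)
  e.g. a=(a1,0), b=(a2,0), c=(a3,1): lhs=(a1,0) != rhs=(0,0)
Total violating triples: 480


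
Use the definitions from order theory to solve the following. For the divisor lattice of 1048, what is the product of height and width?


Height = length of longest chain minus 1; width = size of largest antichain.
A maximum chain: 1 | 131 | 262 | 524 | 1048  (height 4).
A maximum antichain: {2, 131}  (width 2).
Product = 4 * 2 = 8


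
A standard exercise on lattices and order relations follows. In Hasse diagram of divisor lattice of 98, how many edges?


A cover relation a -< b holds when a < b with no c strictly between.
Cover relations:
  1 -< 2
  1 -< 7
  2 -< 14
  7 -< 14
  7 -< 49
  14 -< 98
  49 -< 98
Total: 7


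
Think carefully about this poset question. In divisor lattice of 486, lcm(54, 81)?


Join=lcm.
gcd(54,81)=27
lcm=162


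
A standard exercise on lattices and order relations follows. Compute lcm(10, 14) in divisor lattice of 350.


In a divisor lattice, join = lcm (least common multiple).
gcd(10,14) = 2
lcm(10,14) = 10*14/gcd = 140/2 = 70


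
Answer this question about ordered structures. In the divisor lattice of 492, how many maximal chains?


A maximal chain goes from the minimum element to a maximal element via cover relations.
Counting all min-to-max paths in the cover graph.
Total maximal chains: 12


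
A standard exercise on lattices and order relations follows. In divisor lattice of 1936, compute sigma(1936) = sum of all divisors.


sigma(n) = sum of divisors.
Divisors of 1936: [1, 2, 4, 8, 11, 16, 22, 44, 88, 121, 176, 242, 484, 968, 1936]
Sum = 4123


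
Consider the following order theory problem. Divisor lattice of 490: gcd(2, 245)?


Meet=gcd.
gcd(2,245)=1


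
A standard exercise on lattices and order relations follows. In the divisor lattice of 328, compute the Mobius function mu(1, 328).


In a divisor lattice, mu(a,b) = mu(b/a) where mu is the classical Mobius function.
b/a = 328/1 = 328
Prime factorization of 328: primes [2, 41]
328 is not squarefree, so mu(328) = 0


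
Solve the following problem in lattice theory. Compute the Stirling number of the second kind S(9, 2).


S(n,k) = k*S(n-1,k) + S(n-1,k-1).
S(8,2) = 127, S(8,1) = 1
S(9,2) = 2*127 + 1 = 254 + 1
S(9,2) = 255


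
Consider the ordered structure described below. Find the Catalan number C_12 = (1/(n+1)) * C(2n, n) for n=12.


C(n) = C(2n, n) / (n+1).
C(24, 12) = 2704156
C(12) = 2704156 / 13 = 208012


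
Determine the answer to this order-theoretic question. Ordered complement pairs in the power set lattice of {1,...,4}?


Complement pair (a,b): a meet b = bottom, a join b = top.
Here: A intersect B = {} and A union B = {1,...,4}.
Pairs found: ({},{1,2,3,4}), ({1},{2,3,4}), ({2},{1,3,4}), ({3},{1,2,4}), ... (12 more)
Total ordered pairs: 16


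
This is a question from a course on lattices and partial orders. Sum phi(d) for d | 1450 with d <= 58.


Divisors of 1450 up to 58: [1, 2, 5, 10, 25, 29, 50, 58]
phi values: [1, 1, 4, 4, 20, 28, 20, 28]
Sum = 106


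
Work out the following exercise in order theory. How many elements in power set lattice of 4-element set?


Power set = 2^n.
2^4 = 16


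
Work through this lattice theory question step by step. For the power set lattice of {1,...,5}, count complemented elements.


An element a is complemented if some b has a meet b = bottom, a join b = top.
every subset A has complement S\A, so all elements are complemented.
Complemented elements: {}, {1}, {2}, {3}, {4}, {5}, ... (26 more)
Count: 32


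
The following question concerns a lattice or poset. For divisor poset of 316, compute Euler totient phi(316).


phi(n) = n * prod_{p|n} (1 - 1/p).
Prime divisors of 316: [2, 79]
phi(316) = 316 * (1 - 1/2) * (1 - 1/79)
phi(316) = 156


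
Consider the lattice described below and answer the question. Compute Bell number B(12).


B(n) = number of set partitions of an n-element set.
B(n) satisfies the recurrence: B(n+1) = sum_k C(n,k)*B(k).
B(12) = 4213597


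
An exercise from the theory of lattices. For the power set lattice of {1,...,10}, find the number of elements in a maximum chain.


A chain is a totally ordered subset; we count the number of elements in a maximum chain.
Compute, for each element x, the size of the longest chain ending at x:
  {}: 1
  {1}: 2
  {2}: 2
  {3}: 2
  {4}: 2
  {5}: 2
  ...
A maximum chain: {} < {1} < {1,2} < {1,2,3} < {1,2,3,4} < {1,2,3,4,5} < {1,2,3,4,5,6} < {1,2,3,4,5,6,7} < {1,2,3,4,5,6,7,8} < {1,2,3,4,5,6,7,8,9} < {1,2,3,4,5,6,7,8,9,10}
Number of elements in the longest chain: 11


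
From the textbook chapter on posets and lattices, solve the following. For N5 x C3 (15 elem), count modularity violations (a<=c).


Modular law: if a <= c then a v (b ^ c) = (a v b) ^ c.
Check all triples (a,b,c) with a <= c among 15 elements.
  e.g. a=(a,0), b=(c,0), c=(b,0): lhs=(a,0) != rhs=(b,0)
  e.g. a=(a,0), b=(c,1), c=(b,0): lhs=(a,0) != rhs=(b,0)
Total violating triples: 18


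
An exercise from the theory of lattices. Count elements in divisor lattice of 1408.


Divisors of 1408: [1, 2, 4, 8, 11, 16, 22, 32, 44, 64, 88, 128, 176, 352, 704, 1408]
Count: 16


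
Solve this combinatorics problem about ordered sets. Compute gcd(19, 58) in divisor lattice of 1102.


In a divisor lattice, meet = gcd (greatest common divisor).
By Euclidean algorithm or factoring: gcd(19,58) = 1


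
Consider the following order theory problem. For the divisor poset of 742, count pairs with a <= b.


The order relation is {(a,b) : a <= b}, reflexive so it includes (a,a).
Examples: (1,1), (1,106), (1,14), (1,2), (1,371), ...
Total ordered pairs: 27


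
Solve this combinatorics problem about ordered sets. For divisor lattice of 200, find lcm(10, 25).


In a divisor lattice, join = lcm (least common multiple).
Compute lcm iteratively: start with first element, then lcm(current, next).
Elements: [10, 25]
lcm(10,25) = 50
Final lcm = 50


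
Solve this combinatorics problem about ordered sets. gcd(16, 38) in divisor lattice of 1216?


Meet=gcd.
gcd(16,38)=2


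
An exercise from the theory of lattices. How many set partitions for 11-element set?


B(n) = number of set partitions of an n-element set.
B(n) satisfies the recurrence: B(n+1) = sum_k C(n,k)*B(k).
B(11) = 678570


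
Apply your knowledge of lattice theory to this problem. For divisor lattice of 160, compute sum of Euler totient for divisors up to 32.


Divisors of 160 up to 32: [1, 2, 4, 5, 8, 10, 16, 20, 32]
phi values: [1, 1, 2, 4, 4, 4, 8, 8, 16]
Sum = 48


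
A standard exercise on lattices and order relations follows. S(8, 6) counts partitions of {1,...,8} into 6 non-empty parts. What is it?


S(n,k) = k*S(n-1,k) + S(n-1,k-1).
S(7,6) = 21, S(7,5) = 140
S(8,6) = 6*21 + 140 = 126 + 140
S(8,6) = 266


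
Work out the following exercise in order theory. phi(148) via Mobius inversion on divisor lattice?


phi(n) = n * prod_{p|n} (1 - 1/p).
Prime divisors of 148: [2, 37]
phi(148) = 148 * (1 - 1/2) * (1 - 1/37)
phi(148) = 72


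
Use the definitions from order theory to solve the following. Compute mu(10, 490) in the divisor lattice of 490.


In a divisor lattice, mu(a,b) = mu(b/a) where mu is the classical Mobius function.
b/a = 490/10 = 49
Prime factorization of 49: primes [7]
49 is not squarefree, so mu(49) = 0


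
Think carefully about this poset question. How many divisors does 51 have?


Divisors of 51: [1, 3, 17, 51]
Count: 4


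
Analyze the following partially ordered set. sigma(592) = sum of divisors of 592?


sigma(n) = sum of divisors.
Divisors of 592: [1, 2, 4, 8, 16, 37, 74, 148, 296, 592]
Sum = 1178


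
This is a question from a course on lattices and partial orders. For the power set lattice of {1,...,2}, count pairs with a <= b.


The order relation is {(a,b) : a <= b}, reflexive so it includes (a,a).
Examples: ({},{}), ({},{1,2}), ({},{1}), ({},{2}), ({1,2},{1,2}), ...
Total ordered pairs: 9


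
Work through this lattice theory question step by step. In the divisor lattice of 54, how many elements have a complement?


An element a is complemented if some b has a meet b = bottom, a join b = top.
a is complemented iff gcd(a, n/a)=1, i.e. a is a unitary divisor of 54.
Complemented elements: 1, 2, 27, 54
Count: 4


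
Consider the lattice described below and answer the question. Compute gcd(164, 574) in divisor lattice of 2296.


In a divisor lattice, meet = gcd (greatest common divisor).
By Euclidean algorithm or factoring: gcd(164,574) = 82


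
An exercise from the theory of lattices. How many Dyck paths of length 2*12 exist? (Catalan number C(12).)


C(n) = C(2n, n) / (n+1).
C(24, 12) = 2704156
C(12) = 2704156 / 13 = 208012


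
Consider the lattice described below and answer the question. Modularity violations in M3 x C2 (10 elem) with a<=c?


Modular law: if a <= c then a v (b ^ c) = (a v b) ^ c.
Check all triples (a,b,c) with a <= c among 10 elements.
This lattice is modular (diamonds M_m and their chain-products are modular).
Total violating triples: 0


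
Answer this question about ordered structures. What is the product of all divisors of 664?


Divisors of 664: [1, 2, 4, 8, 83, 166, 332, 664]
Product = n^(d(n)/2) = 664^(8/2)
Product = 194389282816


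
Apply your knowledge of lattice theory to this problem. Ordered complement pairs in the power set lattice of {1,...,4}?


Complement pair (a,b): a meet b = bottom, a join b = top.
Here: A intersect B = {} and A union B = {1,...,4}.
Pairs found: ({},{1,2,3,4}), ({1},{2,3,4}), ({2},{1,3,4}), ({3},{1,2,4}), ... (12 more)
Total ordered pairs: 16


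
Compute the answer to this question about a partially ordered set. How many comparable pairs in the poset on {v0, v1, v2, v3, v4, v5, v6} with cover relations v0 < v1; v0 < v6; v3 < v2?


A comparable pair {a,b} has a < b or b < a in the order.
Count unordered pairs where one element is strictly below the other.
Examples: {v0,v1}, {v0,v6}, {v2,v3}
Total comparable pairs: 3


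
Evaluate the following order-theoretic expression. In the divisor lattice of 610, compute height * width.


Height = length of longest chain minus 1; width = size of largest antichain.
A maximum chain: 1 | 61 | 305 | 610  (height 3).
A maximum antichain: {2, 5, 61}  (width 3).
Product = 3 * 3 = 9


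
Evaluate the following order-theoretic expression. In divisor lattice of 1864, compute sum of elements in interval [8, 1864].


Interval [8,1864] in divisors of 1864: [8, 1864]
Sum = 1872


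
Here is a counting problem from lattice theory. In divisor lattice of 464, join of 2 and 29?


In a divisor lattice, join = lcm (least common multiple).
gcd(2,29) = 1
lcm(2,29) = 2*29/gcd = 58/1 = 58


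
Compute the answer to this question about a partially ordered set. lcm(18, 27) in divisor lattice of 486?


Join=lcm.
gcd(18,27)=9
lcm=54


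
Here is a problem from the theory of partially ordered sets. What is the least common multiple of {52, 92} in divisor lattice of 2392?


In a divisor lattice, join = lcm (least common multiple).
Compute lcm iteratively: start with first element, then lcm(current, next).
Elements: [52, 92]
lcm(52,92) = 1196
Final lcm = 1196


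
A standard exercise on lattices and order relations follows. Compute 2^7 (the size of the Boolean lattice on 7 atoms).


Power set = 2^n.
2^7 = 128


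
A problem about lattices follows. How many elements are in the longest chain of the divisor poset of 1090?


A chain is a totally ordered subset; we count the number of elements in a maximum chain.
Compute, for each element x, the size of the longest chain ending at x:
  1: 1
  2: 2
  5: 2
  109: 2
  10: 3
  218: 3
  ...
A maximum chain: 1 < 2 < 10 < 1090
Number of elements in the longest chain: 4


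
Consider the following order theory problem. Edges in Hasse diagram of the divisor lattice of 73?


A cover relation a -< b holds when a < b with no c strictly between.
Cover relations:
  1 -< 73
Total: 1


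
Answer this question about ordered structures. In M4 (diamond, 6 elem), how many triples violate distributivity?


Distributive law: a ^ (b v c) = (a ^ b) v (a ^ c).
Check all 6^3 = 216 ordered triples (a,b,c).
  e.g. a=a1, b=a2, c=a3: lhs=a1 != rhs=0
  e.g. a=a1, b=a2, c=a4: lhs=a1 != rhs=0
Total violating triples: 24


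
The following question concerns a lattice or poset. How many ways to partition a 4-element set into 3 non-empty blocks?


S(n,k) = k*S(n-1,k) + S(n-1,k-1).
S(3,3) = 1, S(3,2) = 3
S(4,3) = 3*1 + 3 = 3 + 3
S(4,3) = 6


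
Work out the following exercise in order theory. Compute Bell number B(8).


B(n) = number of set partitions of an n-element set.
B(n) satisfies the recurrence: B(n+1) = sum_k C(n,k)*B(k).
B(8) = 4140


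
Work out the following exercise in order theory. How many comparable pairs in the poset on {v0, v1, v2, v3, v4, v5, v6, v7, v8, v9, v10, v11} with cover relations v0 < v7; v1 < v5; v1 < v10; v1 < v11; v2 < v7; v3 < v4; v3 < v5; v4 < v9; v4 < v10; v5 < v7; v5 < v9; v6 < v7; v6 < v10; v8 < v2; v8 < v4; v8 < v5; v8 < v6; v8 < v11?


A comparable pair {a,b} has a < b or b < a in the order.
Count unordered pairs where one element is strictly below the other.
Examples: {v0,v7}, {v1,v5}, {v1,v7}, {v1,v9}, ...
Total comparable pairs: 26


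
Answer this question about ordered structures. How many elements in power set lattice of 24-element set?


Power set = 2^n.
2^24 = 16777216


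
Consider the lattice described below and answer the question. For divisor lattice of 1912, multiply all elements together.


Divisors of 1912: [1, 2, 4, 8, 239, 478, 956, 1912]
Product = n^(d(n)/2) = 1912^(8/2)
Product = 13364464193536


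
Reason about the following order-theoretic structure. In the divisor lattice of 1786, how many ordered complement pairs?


Complement pair (a,b): a meet b = bottom, a join b = top.
Here: gcd(a,b)=1 and lcm(a,b)=1786, i.e. a*b=1786 with a,b coprime.
Pairs found: (1,1786), (2,893), (19,94), (38,47), ... (4 more)
Total ordered pairs: 8


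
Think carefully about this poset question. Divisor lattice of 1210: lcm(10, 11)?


Join=lcm.
gcd(10,11)=1
lcm=110


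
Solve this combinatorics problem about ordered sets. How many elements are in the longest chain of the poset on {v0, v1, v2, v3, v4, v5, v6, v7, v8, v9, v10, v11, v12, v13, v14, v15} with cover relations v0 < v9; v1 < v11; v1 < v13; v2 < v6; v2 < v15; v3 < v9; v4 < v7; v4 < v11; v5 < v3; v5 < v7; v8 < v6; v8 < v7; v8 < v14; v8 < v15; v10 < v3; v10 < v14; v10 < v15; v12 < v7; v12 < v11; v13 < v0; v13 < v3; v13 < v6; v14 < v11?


A chain is a totally ordered subset; we count the number of elements in a maximum chain.
Compute, for each element x, the size of the longest chain ending at x:
  v1: 1
  v2: 1
  v4: 1
  v5: 1
  v8: 1
  v10: 1
  ...
A maximum chain: v1 < v13 < v0 < v9
Number of elements in the longest chain: 4


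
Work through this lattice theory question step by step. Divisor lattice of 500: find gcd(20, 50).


In a divisor lattice, meet = gcd (greatest common divisor).
By Euclidean algorithm or factoring: gcd(20,50) = 10


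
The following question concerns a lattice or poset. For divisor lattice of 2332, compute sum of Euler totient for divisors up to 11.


Divisors of 2332 up to 11: [1, 2, 4, 11]
phi values: [1, 1, 2, 10]
Sum = 14


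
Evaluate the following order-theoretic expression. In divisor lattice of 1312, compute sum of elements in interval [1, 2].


Interval [1,2] in divisors of 1312: [1, 2]
Sum = 3


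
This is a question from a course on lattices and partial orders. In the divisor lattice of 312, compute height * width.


Height = length of longest chain minus 1; width = size of largest antichain.
A maximum chain: 1 | 13 | 39 | 78 | 156 | 312  (height 5).
A maximum antichain: {4, 6, 26, 39}  (width 4).
Product = 5 * 4 = 20


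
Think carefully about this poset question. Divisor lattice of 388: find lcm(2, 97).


In a divisor lattice, join = lcm (least common multiple).
gcd(2,97) = 1
lcm(2,97) = 2*97/gcd = 194/1 = 194


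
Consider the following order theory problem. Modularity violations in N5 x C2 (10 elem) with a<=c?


Modular law: if a <= c then a v (b ^ c) = (a v b) ^ c.
Check all triples (a,b,c) with a <= c among 10 elements.
  e.g. a=(a,0), b=(c,0), c=(b,0): lhs=(a,0) != rhs=(b,0)
  e.g. a=(a,0), b=(c,1), c=(b,0): lhs=(a,0) != rhs=(b,0)
Total violating triples: 6


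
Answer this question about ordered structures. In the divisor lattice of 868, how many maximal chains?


A maximal chain goes from the minimum element to a maximal element via cover relations.
Counting all min-to-max paths in the cover graph.
Total maximal chains: 12
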